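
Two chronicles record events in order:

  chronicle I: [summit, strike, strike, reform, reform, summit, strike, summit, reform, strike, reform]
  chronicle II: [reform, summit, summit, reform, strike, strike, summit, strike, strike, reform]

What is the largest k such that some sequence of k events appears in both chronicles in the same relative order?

7

Pick summit [1,3], then strike [2,5], then strike [3,6], then summit [6,7], then strike [7,8], then strike [10,9], then reform [11,10]; all 7 events appear in both, in order. Since dp[11][10] = 7, nothing longer is possible.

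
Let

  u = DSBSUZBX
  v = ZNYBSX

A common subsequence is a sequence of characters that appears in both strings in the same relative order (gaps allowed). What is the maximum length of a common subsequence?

Match B (u #3, v #4), S (u #4, v #5), X (u #8, v #6) — 3 characters in the same relative order in both. Since dp[8][6] = 3, nothing longer is possible.

3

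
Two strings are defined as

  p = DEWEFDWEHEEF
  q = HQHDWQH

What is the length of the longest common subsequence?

One common subsequence of length 3: D at p[1]=q[4] → W at p[3]=q[5] → H at p[9]=q[7], and the DP table's final entry dp[12][7] is also 3, so no common subsequence is longer.

3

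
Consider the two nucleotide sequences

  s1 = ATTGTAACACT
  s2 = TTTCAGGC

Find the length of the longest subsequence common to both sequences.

6

Let dp[i][j] be the LCS length of the first i bases of s1 and the first j bases of s2. dp[i][j] = dp[i-1][j-1]+1 when the i-th and j-th bases match, else max(dp[i-1][j], dp[i][j-1]).
    ·  T  T  T  C  A  G  G  C
 ·  0  0  0  0  0  0  0  0  0
 A  0  0  0  0  0  1  1  1  1
 T  0  1  1  1  1  1  1  1  1
 T  0  1  2  2  2  2  2  2  2
 G  0  1  2  2  2  2  3  3  3
 T  0  1  2  3  3  3  3  3  3
 A  0  1  2  3  3  4  4  4  4
 A  0  1  2  3  3  4  4  4  4
 C  0  1  2  3  4  4  4  4  5
 A  0  1  2  3  4  5  5  5  5
 C  0  1  2  3  4  5  5  5  6
 T  0  1  2  3  4  5  5  5  6
dp[11][8] = 6. One LCS (by backtracking along matches): TTTCAC.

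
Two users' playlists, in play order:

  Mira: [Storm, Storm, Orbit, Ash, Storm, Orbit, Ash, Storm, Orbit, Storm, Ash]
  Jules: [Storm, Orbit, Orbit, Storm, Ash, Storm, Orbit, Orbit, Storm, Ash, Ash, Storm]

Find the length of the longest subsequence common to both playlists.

Taking Storm at Mira[1]=Jules[1], Storm at Mira[2]=Jules[4], Ash at Mira[4]=Jules[5], Storm at Mira[5]=Jules[6], Orbit at Mira[6]=Jules[7], Orbit at Mira[9]=Jules[8], Storm at Mira[10]=Jules[9], Ash at Mira[11]=Jules[11] gives a common subsequence of length 8. Since dp[11][12] = 8, nothing longer is possible.

8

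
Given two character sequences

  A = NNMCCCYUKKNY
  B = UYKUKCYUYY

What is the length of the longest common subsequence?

4

One common subsequence of length 4: C (A #6, B #6) → Y (A #7, B #7) → U (A #8, B #8) → Y (A #12, B #10). dp[12][10] = 4 confirms this is the maximum.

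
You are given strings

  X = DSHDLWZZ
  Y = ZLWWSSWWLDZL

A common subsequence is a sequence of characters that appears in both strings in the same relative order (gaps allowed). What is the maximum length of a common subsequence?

Match S [2,6]; then D [4,10]; then L [5,12] — 3 characters in the same relative order in both. dp[8][12] = 3 confirms this is the maximum.

3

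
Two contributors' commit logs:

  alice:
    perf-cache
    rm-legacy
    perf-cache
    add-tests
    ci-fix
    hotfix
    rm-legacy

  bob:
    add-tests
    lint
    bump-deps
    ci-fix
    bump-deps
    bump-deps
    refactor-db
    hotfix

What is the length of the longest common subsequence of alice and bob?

3

One common subsequence of length 3: add-tests (alice #4, bob #1) → ci-fix (alice #5, bob #4) → hotfix (alice #6, bob #8), and the DP table's final entry dp[7][8] is also 3, so no common subsequence is longer.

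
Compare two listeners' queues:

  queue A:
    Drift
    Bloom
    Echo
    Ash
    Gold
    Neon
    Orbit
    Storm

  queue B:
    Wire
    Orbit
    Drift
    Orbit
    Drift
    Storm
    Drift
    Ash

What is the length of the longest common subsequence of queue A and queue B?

3

One common subsequence of length 3: Drift [1,3], then Orbit [7,4], then Storm [8,6], and the DP table's final entry dp[8][8] is also 3, so no common subsequence is longer.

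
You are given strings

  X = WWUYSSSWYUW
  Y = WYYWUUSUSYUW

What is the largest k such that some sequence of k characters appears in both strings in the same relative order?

Taking W (X #1, Y #1); then W (X #2, Y #4); then U (X #3, Y #6); then S (X #5, Y #7); then S (X #7, Y #9); then Y (X #9, Y #10); then U (X #10, Y #11); then W (X #11, Y #12) gives a common subsequence of length 8. The LCS DP gives dp[11][12] = 8, so this is optimal.

8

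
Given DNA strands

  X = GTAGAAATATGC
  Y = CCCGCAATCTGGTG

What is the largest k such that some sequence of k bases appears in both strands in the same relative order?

6

Taking G at X[1]=Y[4], A at X[3]=Y[6], A at X[5]=Y[7], T at X[8]=Y[10], T at X[10]=Y[13], G at X[11]=Y[14] gives a common subsequence of length 6. dp[12][14] = 6 confirms this is the maximum.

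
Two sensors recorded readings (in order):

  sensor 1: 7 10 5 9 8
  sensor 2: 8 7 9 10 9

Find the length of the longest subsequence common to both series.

Let dp[i][j] be the LCS length of the first i values of sensor 1 and the first j values of sensor 2. dp[i][j] = dp[i-1][j-1]+1 when the i-th and j-th values match, else max(dp[i-1][j], dp[i][j-1]).
    ·  8  7  9 10  9
 ·  0  0  0  0  0  0
 7  0  0  1  1  1  1
10  0  0  1  1  2  2
 5  0  0  1  1  2  2
 9  0  0  1  2  2  3
 8  0  1  1  2  2  3
dp[5][5] = 3. One LCS (by backtracking along matches): 7, 10, 9.

3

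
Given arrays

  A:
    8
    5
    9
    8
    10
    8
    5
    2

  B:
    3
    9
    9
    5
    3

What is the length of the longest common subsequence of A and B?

2

One common subsequence of length 2: 9 [3,3], then 5 [7,4]. dp[8][5] = 2 confirms this is the maximum.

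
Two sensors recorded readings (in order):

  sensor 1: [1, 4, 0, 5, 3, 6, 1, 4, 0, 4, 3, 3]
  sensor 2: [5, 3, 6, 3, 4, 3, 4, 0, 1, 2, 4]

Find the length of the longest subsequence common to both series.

6

Match 5 (sensor 1 #4, sensor 2 #1); then 3 (sensor 1 #5, sensor 2 #2); then 6 (sensor 1 #6, sensor 2 #3); then 4 (sensor 1 #8, sensor 2 #7); then 0 (sensor 1 #9, sensor 2 #8); then 4 (sensor 1 #10, sensor 2 #11) — 6 values in the same relative order in both. The LCS DP gives dp[12][11] = 6, so this is optimal.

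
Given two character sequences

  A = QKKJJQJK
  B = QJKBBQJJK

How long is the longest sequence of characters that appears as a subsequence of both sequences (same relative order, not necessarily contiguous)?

One common subsequence of length 5: Q (A #1, B #1), then K (A #2, B #3), then J (A #5, B #7), then J (A #7, B #8), then K (A #8, B #9). The LCS DP gives dp[8][9] = 5, so this is optimal.

5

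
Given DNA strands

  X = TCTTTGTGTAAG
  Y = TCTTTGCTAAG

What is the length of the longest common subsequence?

10

Pick T [1,1], C [2,2], T [3,3], T [4,4], T [5,5], G [6,6], T [9,8], A [10,9], A [11,10], G [12,11]; all 10 bases appear in both, in order. Since dp[12][11] = 10, nothing longer is possible.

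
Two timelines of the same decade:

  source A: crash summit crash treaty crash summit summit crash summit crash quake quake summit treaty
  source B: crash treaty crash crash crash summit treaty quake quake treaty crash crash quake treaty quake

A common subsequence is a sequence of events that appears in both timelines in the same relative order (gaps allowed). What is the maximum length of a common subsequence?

8

One common subsequence of length 8: crash [1,3], then crash [3,4], then crash [5,5], then summit [6,6], then crash [8,11], then crash [10,12], then quake [11,13], then quake [12,15]. dp[14][15] = 8 confirms this is the maximum.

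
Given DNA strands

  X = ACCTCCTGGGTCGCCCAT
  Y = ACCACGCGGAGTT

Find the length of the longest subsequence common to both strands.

One common subsequence of length 10: A [1,1], then C [2,2], then C [3,3], then C [5,5], then C [6,7], then G [8,8], then G [9,9], then G [10,11], then T [11,12], then T [18,13]. Since dp[18][13] = 10, nothing longer is possible.

10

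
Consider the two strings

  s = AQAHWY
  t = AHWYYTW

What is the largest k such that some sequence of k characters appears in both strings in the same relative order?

4

Let dp[i][j] be the LCS length of the first i characters of s and the first j characters of t. dp[i][j] = dp[i-1][j-1]+1 when the i-th and j-th characters match, else max(dp[i-1][j], dp[i][j-1]).
    ·  A  H  W  Y  Y  T  W
 ·  0  0  0  0  0  0  0  0
 A  0  1  1  1  1  1  1  1
 Q  0  1  1  1  1  1  1  1
 A  0  1  1  1  1  1  1  1
 H  0  1  2  2  2  2  2  2
 W  0  1  2  3  3  3  3  3
 Y  0  1  2  3  4  4  4  4
dp[6][7] = 4. One LCS (by backtracking along matches): AHWY.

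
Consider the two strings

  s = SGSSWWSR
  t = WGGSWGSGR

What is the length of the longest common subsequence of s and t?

5

Match G [2,3]; then S [4,4]; then W [5,5]; then S [7,7]; then R [8,9] — 5 characters in the same relative order in both. Since dp[8][9] = 5, nothing longer is possible.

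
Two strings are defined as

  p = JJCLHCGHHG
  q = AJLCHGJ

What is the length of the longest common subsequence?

Match J (p #2, q #2), then L (p #4, q #3), then C (p #6, q #4), then H (p #9, q #5), then G (p #10, q #6) — 5 characters in the same relative order in both. The LCS DP gives dp[10][7] = 5, so this is optimal.

5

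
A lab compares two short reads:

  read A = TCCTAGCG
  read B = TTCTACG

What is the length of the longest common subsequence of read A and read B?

6

Let dp[i][j] be the LCS length of the first i bases of read A and the first j bases of read B. dp[i][j] = dp[i-1][j-1]+1 when the i-th and j-th bases match, else max(dp[i-1][j], dp[i][j-1]).
    ·  T  T  C  T  A  C  G
 ·  0  0  0  0  0  0  0  0
 T  0  1  1  1  1  1  1  1
 C  0  1  1  2  2  2  2  2
 C  0  1  1  2  2  2  3  3
 T  0  1  2  2  3  3  3  3
 A  0  1  2  2  3  4  4  4
 G  0  1  2  2  3  4  4  5
 C  0  1  2  3  3  4  5  5
 G  0  1  2  3  3  4  5  6
dp[8][7] = 6. One LCS (by backtracking along matches): TCTACG.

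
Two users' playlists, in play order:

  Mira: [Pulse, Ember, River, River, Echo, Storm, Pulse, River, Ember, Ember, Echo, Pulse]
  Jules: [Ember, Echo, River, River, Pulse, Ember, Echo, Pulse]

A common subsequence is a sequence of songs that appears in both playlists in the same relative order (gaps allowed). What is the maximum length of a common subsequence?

7

Pick Ember at Mira[2]=Jules[1]; then River at Mira[3]=Jules[3]; then River at Mira[4]=Jules[4]; then Pulse at Mira[7]=Jules[5]; then Ember at Mira[10]=Jules[6]; then Echo at Mira[11]=Jules[7]; then Pulse at Mira[12]=Jules[8]; all 7 songs appear in both, in order. The LCS DP gives dp[12][8] = 7, so this is optimal.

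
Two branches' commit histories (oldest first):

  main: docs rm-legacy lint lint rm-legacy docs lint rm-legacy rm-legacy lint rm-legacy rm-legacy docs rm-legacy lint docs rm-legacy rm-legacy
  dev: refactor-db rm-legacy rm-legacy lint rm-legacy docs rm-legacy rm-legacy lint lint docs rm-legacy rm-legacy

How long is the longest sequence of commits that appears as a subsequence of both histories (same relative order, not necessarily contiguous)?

One common subsequence of length 11: rm-legacy [2,3] → lint [4,4] → rm-legacy [5,5] → docs [6,6] → rm-legacy [8,7] → rm-legacy [9,8] → lint [10,9] → lint [15,10] → docs [16,11] → rm-legacy [17,12] → rm-legacy [18,13]. dp[18][13] = 11 confirms this is the maximum.

11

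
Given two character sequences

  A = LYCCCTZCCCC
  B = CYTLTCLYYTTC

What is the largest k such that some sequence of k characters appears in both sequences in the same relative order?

Let dp[i][j] be the LCS length of the first i characters of A and the first j characters of B. dp[i][j] = dp[i-1][j-1]+1 when the i-th and j-th characters match, else max(dp[i-1][j], dp[i][j-1]).
    ·  C  Y  T  L  T  C  L  Y  Y  T  T  C
 ·  0  0  0  0  0  0  0  0  0  0  0  0  0
 L  0  0  0  0  1  1  1  1  1  1  1  1  1
 Y  0  0  1  1  1  1  1  1  2  2  2  2  2
 C  0  1  1  1  1  1  2  2  2  2  2  2  3
 C  0  1  1  1  1  1  2  2  2  2  2  2  3
 C  0  1  1  1  1  1  2  2  2  2  2  2  3
 T  0  1  1  2  2  2  2  2  2  2  3  3  3
 Z  0  1  1  2  2  2  2  2  2  2  3  3  3
 C  0  1  1  2  2  2  3  3  3  3  3  3  4
 C  0  1  1  2  2  2  3  3  3  3  3  3  4
 C  0  1  1  2  2  2  3  3  3  3  3  3  4
 C  0  1  1  2  2  2  3  3  3  3  3  3  4
dp[11][12] = 4. One LCS (by backtracking along matches): LYTC.

4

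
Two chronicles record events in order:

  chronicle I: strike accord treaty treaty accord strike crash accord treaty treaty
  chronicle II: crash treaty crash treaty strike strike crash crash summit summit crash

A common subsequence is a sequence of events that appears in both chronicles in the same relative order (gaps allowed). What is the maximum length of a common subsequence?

4

Taking treaty at chronicle I[3]=chronicle II[2]; then treaty at chronicle I[4]=chronicle II[4]; then strike at chronicle I[6]=chronicle II[6]; then crash at chronicle I[7]=chronicle II[11] gives a common subsequence of length 4. The LCS DP gives dp[10][11] = 4, so this is optimal.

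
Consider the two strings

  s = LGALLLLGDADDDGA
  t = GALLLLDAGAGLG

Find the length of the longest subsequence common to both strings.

10

Taking G (s #2, t #1); then A (s #3, t #2); then L (s #4, t #3); then L (s #5, t #4); then L (s #6, t #5); then L (s #7, t #6); then D (s #9, t #7); then A (s #10, t #8); then G (s #14, t #9); then A (s #15, t #10) gives a common subsequence of length 10, and the DP table's final entry dp[15][13] is also 10, so no common subsequence is longer.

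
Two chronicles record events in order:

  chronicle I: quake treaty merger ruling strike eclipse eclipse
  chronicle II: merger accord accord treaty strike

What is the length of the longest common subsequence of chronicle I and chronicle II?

Taking treaty [2,4], then strike [5,5] gives a common subsequence of length 2. The LCS DP gives dp[7][5] = 2, so this is optimal.

2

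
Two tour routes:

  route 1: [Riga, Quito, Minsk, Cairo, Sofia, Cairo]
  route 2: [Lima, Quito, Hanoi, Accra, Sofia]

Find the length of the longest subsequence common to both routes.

One common subsequence of length 2: Quito at route 1[2]=route 2[2], then Sofia at route 1[5]=route 2[5], and the DP table's final entry dp[6][5] is also 2, so no common subsequence is longer.

2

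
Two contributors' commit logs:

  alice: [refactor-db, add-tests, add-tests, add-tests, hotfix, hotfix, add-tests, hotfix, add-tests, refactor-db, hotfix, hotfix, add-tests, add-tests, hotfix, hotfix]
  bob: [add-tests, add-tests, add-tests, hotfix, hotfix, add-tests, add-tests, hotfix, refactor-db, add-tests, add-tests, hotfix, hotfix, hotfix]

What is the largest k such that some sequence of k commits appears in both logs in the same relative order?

Pick add-tests at alice[2]=bob[1]; then add-tests at alice[3]=bob[2]; then add-tests at alice[4]=bob[3]; then hotfix at alice[5]=bob[4]; then hotfix at alice[6]=bob[5]; then add-tests at alice[7]=bob[7]; then hotfix at alice[8]=bob[8]; then refactor-db at alice[10]=bob[9]; then add-tests at alice[13]=bob[10]; then add-tests at alice[14]=bob[11]; then hotfix at alice[15]=bob[13]; then hotfix at alice[16]=bob[14]; all 12 commits appear in both, in order. dp[16][14] = 12 confirms this is the maximum.

12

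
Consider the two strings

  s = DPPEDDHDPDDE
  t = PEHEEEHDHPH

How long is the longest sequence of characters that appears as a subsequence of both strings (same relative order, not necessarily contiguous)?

5

Let dp[i][j] be the LCS length of the first i characters of s and the first j characters of t. dp[i][j] = dp[i-1][j-1]+1 when the i-th and j-th characters match, else max(dp[i-1][j], dp[i][j-1]).
    ·  P  E  H  E  E  E  H  D  H  P  H
 ·  0  0  0  0  0  0  0  0  0  0  0  0
 D  0  0  0  0  0  0  0  0  1  1  1  1
 P  0  1  1  1  1  1  1  1  1  1  2  2
 P  0  1  1  1  1  1  1  1  1  1  2  2
 E  0  1  2  2  2  2  2  2  2  2  2  2
 D  0  1  2  2  2  2  2  2  3  3  3  3
 D  0  1  2  2  2  2  2  2  3  3  3  3
 H  0  1  2  3  3  3  3  3  3  4  4  4
 D  0  1  2  3  3  3  3  3  4  4  4  4
 P  0  1  2  3  3  3  3  3  4  4  5  5
 D  0  1  2  3  3  3  3  3  4  4  5  5
 D  0  1  2  3  3  3  3  3  4  4  5  5
 E  0  1  2  3  4  4  4  4  4  4  5  5
dp[12][11] = 5. One LCS (by backtracking along matches): PEDHP.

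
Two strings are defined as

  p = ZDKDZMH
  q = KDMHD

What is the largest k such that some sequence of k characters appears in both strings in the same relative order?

Pick K [3,1], then D [4,2], then M [6,3], then H [7,4]; all 4 characters appear in both, in order, and the DP table's final entry dp[7][5] is also 4, so no common subsequence is longer.

4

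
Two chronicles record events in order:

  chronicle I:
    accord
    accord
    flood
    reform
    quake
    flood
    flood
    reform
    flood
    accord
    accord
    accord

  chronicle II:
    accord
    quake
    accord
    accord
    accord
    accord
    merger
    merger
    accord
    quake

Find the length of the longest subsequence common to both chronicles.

5

Pick accord [1,3]; then accord [2,4]; then accord [10,5]; then accord [11,6]; then accord [12,9]; all 5 events appear in both, in order. Since dp[12][10] = 5, nothing longer is possible.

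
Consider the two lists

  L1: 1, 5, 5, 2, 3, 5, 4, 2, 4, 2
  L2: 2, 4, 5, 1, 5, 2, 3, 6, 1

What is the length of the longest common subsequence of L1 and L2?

One common subsequence of length 4: 1 (L1 #1, L2 #4) → 5 (L1 #3, L2 #5) → 2 (L1 #4, L2 #6) → 3 (L1 #5, L2 #7). dp[10][9] = 4 confirms this is the maximum.

4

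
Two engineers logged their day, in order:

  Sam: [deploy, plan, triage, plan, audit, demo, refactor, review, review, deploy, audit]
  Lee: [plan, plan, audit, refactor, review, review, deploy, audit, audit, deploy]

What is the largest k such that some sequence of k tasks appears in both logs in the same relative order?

Pick plan [2,1]; then plan [4,2]; then audit [5,3]; then refactor [7,4]; then review [8,5]; then review [9,6]; then deploy [10,7]; then audit [11,9]; all 8 tasks appear in both, in order. dp[11][10] = 8 confirms this is the maximum.

8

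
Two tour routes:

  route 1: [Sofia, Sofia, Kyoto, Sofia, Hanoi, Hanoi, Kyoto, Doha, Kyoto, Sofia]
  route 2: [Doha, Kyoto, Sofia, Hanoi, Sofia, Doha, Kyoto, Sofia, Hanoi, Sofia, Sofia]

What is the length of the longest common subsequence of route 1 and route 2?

Pick Sofia [1,3], then Sofia [2,5], then Kyoto [3,7], then Sofia [4,8], then Hanoi [5,9], then Sofia [10,11]; all 6 stops appear in both, in order, and the DP table's final entry dp[10][11] is also 6, so no common subsequence is longer.

6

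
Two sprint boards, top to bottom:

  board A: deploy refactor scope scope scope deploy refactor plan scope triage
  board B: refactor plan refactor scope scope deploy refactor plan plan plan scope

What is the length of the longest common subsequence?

7

Pick refactor [2,3], then scope [4,4], then scope [5,5], then deploy [6,6], then refactor [7,7], then plan [8,10], then scope [9,11]; all 7 tasks appear in both, in order. dp[10][11] = 7 confirms this is the maximum.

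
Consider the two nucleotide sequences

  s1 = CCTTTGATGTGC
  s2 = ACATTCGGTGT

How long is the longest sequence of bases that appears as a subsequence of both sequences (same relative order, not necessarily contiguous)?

7

Let dp[i][j] be the LCS length of the first i bases of s1 and the first j bases of s2. dp[i][j] = dp[i-1][j-1]+1 when the i-th and j-th bases match, else max(dp[i-1][j], dp[i][j-1]).
    ·  A  C  A  T  T  C  G  G  T  G  T
 ·  0  0  0  0  0  0  0  0  0  0  0  0
 C  0  0  1  1  1  1  1  1  1  1  1  1
 C  0  0  1  1  1  1  2  2  2  2  2  2
 T  0  0  1  1  2  2  2  2  2  3  3  3
 T  0  0  1  1  2  3  3  3  3  3  3  4
 T  0  0  1  1  2  3  3  3  3  4  4  4
 G  0  0  1  1  2  3  3  4  4  4  5  5
 A  0  1  1  2  2  3  3  4  4  4  5  5
 T  0  1  1  2  3  3  3  4  4  5  5  6
 G  0  1  1  2  3  3  3  4  5  5  6  6
 T  0  1  1  2  3  4  4  4  5  6  6  7
 G  0  1  1  2  3  4  4  5  5  6  7  7
 C  0  1  2  2  3  4  5  5  5  6  7  7
dp[12][11] = 7. One LCS (by backtracking along matches): CTTGTGT.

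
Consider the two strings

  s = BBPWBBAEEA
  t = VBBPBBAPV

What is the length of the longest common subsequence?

Let dp[i][j] be the LCS length of the first i characters of s and the first j characters of t. dp[i][j] = dp[i-1][j-1]+1 when the i-th and j-th characters match, else max(dp[i-1][j], dp[i][j-1]).
    ·  V  B  B  P  B  B  A  P  V
 ·  0  0  0  0  0  0  0  0  0  0
 B  0  0  1  1  1  1  1  1  1  1
 B  0  0  1  2  2  2  2  2  2  2
 P  0  0  1  2  3  3  3  3  3  3
 W  0  0  1  2  3  3  3  3  3  3
 B  0  0  1  2  3  4  4  4  4  4
 B  0  0  1  2  3  4  5  5  5  5
 A  0  0  1  2  3  4  5  6  6  6
 E  0  0  1  2  3  4  5  6  6  6
 E  0  0  1  2  3  4  5  6  6  6
 A  0  0  1  2  3  4  5  6  6  6
dp[10][9] = 6. One LCS (by backtracking along matches): BBPBBA.

6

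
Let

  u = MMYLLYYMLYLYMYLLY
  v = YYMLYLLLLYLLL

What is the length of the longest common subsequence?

9

Taking M at u[1]=v[3]; then Y at u[3]=v[5]; then L at u[4]=v[7]; then L at u[5]=v[8]; then L at u[9]=v[9]; then Y at u[10]=v[10]; then L at u[11]=v[11]; then L at u[15]=v[12]; then L at u[16]=v[13] gives a common subsequence of length 9. dp[17][13] = 9 confirms this is the maximum.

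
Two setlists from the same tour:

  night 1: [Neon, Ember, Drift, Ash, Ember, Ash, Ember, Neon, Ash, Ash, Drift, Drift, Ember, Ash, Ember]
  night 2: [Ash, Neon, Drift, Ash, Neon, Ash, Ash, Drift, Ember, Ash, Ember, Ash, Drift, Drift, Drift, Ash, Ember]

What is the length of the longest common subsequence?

Taking Neon [1,2]; then Drift [3,3]; then Ash [4,7]; then Ember [5,9]; then Ash [6,10]; then Ember [7,11]; then Ash [9,12]; then Drift [11,14]; then Drift [12,15]; then Ash [14,16]; then Ember [15,17] gives a common subsequence of length 11. Since dp[15][17] = 11, nothing longer is possible.

11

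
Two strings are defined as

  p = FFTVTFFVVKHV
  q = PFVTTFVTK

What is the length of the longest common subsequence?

Taking F at p[1]=q[2], T at p[3]=q[4], T at p[5]=q[5], F at p[7]=q[6], V at p[8]=q[7], K at p[10]=q[9] gives a common subsequence of length 6. dp[12][9] = 6 confirms this is the maximum.

6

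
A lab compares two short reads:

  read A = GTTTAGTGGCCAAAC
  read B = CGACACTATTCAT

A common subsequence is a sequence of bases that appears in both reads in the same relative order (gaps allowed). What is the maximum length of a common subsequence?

Taking G at read A[1]=read B[2] → T at read A[2]=read B[7] → T at read A[3]=read B[9] → T at read A[4]=read B[10] → A at read A[5]=read B[12] → T at read A[7]=read B[13] gives a common subsequence of length 6. The LCS DP gives dp[15][13] = 6, so this is optimal.

6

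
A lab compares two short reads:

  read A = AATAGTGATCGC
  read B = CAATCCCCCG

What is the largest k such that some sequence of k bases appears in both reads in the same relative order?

5

Let dp[i][j] be the LCS length of the first i bases of read A and the first j bases of read B. dp[i][j] = dp[i-1][j-1]+1 when the i-th and j-th bases match, else max(dp[i-1][j], dp[i][j-1]).
    ·  C  A  A  T  C  C  C  C  C  G
 ·  0  0  0  0  0  0  0  0  0  0  0
 A  0  0  1  1  1  1  1  1  1  1  1
 A  0  0  1  2  2  2  2  2  2  2  2
 T  0  0  1  2  3  3  3  3  3  3  3
 A  0  0  1  2  3  3  3  3  3  3  3
 G  0  0  1  2  3  3  3  3  3  3  4
 T  0  0  1  2  3  3  3  3  3  3  4
 G  0  0  1  2  3  3  3  3  3  3  4
 A  0  0  1  2  3  3  3  3  3  3  4
 T  0  0  1  2  3  3  3  3  3  3  4
 C  0  1  1  2  3  4  4  4  4  4  4
 G  0  1  1  2  3  4  4  4  4  4  5
 C  0  1  1  2  3  4  5  5  5  5  5
dp[12][10] = 5. One LCS (by backtracking along matches): AATCG.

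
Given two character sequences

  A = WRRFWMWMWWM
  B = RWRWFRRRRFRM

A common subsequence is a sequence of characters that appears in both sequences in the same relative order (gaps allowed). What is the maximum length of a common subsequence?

Match W [1,4], R [2,8], R [3,9], F [4,10], M [11,12] — 5 characters in the same relative order in both, and the DP table's final entry dp[11][12] is also 5, so no common subsequence is longer.

5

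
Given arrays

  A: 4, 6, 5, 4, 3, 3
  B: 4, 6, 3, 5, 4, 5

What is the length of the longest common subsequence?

4

Match 4 at A[1]=B[1], then 6 at A[2]=B[2], then 5 at A[3]=B[4], then 4 at A[4]=B[5] — 4 values in the same relative order in both. The LCS DP gives dp[6][6] = 4, so this is optimal.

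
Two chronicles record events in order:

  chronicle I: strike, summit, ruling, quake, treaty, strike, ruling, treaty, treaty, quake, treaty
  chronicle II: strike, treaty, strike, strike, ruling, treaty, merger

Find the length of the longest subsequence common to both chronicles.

One common subsequence of length 5: strike [1,1], then treaty [5,2], then strike [6,4], then ruling [7,5], then treaty [8,6]. The LCS DP gives dp[11][7] = 5, so this is optimal.

5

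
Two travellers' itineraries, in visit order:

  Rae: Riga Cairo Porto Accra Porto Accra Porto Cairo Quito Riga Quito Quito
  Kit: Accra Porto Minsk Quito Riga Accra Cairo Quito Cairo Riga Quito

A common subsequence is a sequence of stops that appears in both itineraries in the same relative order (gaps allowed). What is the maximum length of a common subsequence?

Pick Accra [4,1]; then Porto [5,2]; then Accra [6,6]; then Cairo [8,7]; then Quito [9,8]; then Riga [10,10]; then Quito [12,11]; all 7 stops appear in both, in order. The LCS DP gives dp[12][11] = 7, so this is optimal.

7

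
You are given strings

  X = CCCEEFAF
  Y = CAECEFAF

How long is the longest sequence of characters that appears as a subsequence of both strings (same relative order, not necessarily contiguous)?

6

Let dp[i][j] be the LCS length of the first i characters of X and the first j characters of Y. dp[i][j] = dp[i-1][j-1]+1 when the i-th and j-th characters match, else max(dp[i-1][j], dp[i][j-1]).
    ·  C  A  E  C  E  F  A  F
 ·  0  0  0  0  0  0  0  0  0
 C  0  1  1  1  1  1  1  1  1
 C  0  1  1  1  2  2  2  2  2
 C  0  1  1  1  2  2  2  2  2
 E  0  1  1  2  2  3  3  3  3
 E  0  1  1  2  2  3  3  3  3
 F  0  1  1  2  2  3  4  4  4
 A  0  1  2  2  2  3  4  5  5
 F  0  1  2  2  2  3  4  5  6
dp[8][8] = 6. One LCS (by backtracking along matches): CCEFAF.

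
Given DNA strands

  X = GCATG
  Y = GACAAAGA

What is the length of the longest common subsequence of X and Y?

Let dp[i][j] be the LCS length of the first i bases of X and the first j bases of Y. dp[i][j] = dp[i-1][j-1]+1 when the i-th and j-th bases match, else max(dp[i-1][j], dp[i][j-1]).
    ·  G  A  C  A  A  A  G  A
 ·  0  0  0  0  0  0  0  0  0
 G  0  1  1  1  1  1  1  1  1
 C  0  1  1  2  2  2  2  2  2
 A  0  1  2  2  3  3  3  3  3
 T  0  1  2  2  3  3  3  3  3
 G  0  1  2  2  3  3  3  4  4
dp[5][8] = 4. One LCS (by backtracking along matches): GCAG.

4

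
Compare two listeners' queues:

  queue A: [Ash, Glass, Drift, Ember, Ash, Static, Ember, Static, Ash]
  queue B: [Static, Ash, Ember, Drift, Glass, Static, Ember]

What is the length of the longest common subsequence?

4

Pick Ash at queue A[1]=queue B[2], Glass at queue A[2]=queue B[5], Static at queue A[6]=queue B[6], Ember at queue A[7]=queue B[7]; all 4 songs appear in both, in order. dp[9][7] = 4 confirms this is the maximum.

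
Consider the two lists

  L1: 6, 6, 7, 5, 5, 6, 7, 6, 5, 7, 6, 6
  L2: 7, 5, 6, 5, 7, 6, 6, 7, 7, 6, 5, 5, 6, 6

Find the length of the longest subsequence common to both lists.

9

Taking 7 at L1[3]=L2[1], 5 at L1[4]=L2[2], 5 at L1[5]=L2[4], 6 at L1[6]=L2[7], 7 at L1[7]=L2[9], 6 at L1[8]=L2[10], 5 at L1[9]=L2[12], 6 at L1[11]=L2[13], 6 at L1[12]=L2[14] gives a common subsequence of length 9, and the DP table's final entry dp[12][14] is also 9, so no common subsequence is longer.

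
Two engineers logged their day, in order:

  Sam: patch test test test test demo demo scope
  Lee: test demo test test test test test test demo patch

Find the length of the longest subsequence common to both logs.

Taking test (Sam #2, Lee #5), test (Sam #3, Lee #6), test (Sam #4, Lee #7), test (Sam #5, Lee #8), demo (Sam #6, Lee #9) gives a common subsequence of length 5. dp[8][10] = 5 confirms this is the maximum.

5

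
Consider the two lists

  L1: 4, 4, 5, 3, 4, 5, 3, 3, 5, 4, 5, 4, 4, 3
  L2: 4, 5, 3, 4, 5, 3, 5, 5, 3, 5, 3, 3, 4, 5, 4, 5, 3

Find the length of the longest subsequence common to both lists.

Pick 4 [2,1], 5 [3,2], 3 [4,3], 4 [5,4], 5 [6,5], 3 [7,6], 3 [8,9], 5 [9,10], 4 [10,13], 5 [11,14], 4 [12,15], 3 [14,17]; all 12 values appear in both, in order. The LCS DP gives dp[14][17] = 12, so this is optimal.

12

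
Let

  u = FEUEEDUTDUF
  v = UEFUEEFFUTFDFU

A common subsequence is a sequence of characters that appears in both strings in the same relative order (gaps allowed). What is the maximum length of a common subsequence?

8

Pick F (u #1, v #3), then U (u #3, v #4), then E (u #4, v #5), then E (u #5, v #6), then U (u #7, v #9), then T (u #8, v #10), then D (u #9, v #12), then U (u #10, v #14); all 8 characters appear in both, in order. The LCS DP gives dp[11][14] = 8, so this is optimal.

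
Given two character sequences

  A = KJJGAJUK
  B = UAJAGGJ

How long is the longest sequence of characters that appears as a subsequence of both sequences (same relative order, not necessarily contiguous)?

3

Pick J (A #2, B #3); then G (A #4, B #6); then J (A #6, B #7); all 3 characters appear in both, in order. Since dp[8][7] = 3, nothing longer is possible.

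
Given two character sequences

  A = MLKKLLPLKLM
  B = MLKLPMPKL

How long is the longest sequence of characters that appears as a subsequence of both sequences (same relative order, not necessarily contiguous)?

7

Let dp[i][j] be the LCS length of the first i characters of A and the first j characters of B. dp[i][j] = dp[i-1][j-1]+1 when the i-th and j-th characters match, else max(dp[i-1][j], dp[i][j-1]).
    ·  M  L  K  L  P  M  P  K  L
 ·  0  0  0  0  0  0  0  0  0  0
 M  0  1  1  1  1  1  1  1  1  1
 L  0  1  2  2  2  2  2  2  2  2
 K  0  1  2  3  3  3  3  3  3  3
 K  0  1  2  3  3  3  3  3  4  4
 L  0  1  2  3  4  4  4  4  4  5
 L  0  1  2  3  4  4  4  4  4  5
 P  0  1  2  3  4  5  5  5  5  5
 L  0  1  2  3  4  5  5  5  5  6
 K  0  1  2  3  4  5  5  5  6  6
 L  0  1  2  3  4  5  5  5  6  7
 M  0  1  2  3  4  5  6  6  6  7
dp[11][9] = 7. One LCS (by backtracking along matches): MLKLPKL.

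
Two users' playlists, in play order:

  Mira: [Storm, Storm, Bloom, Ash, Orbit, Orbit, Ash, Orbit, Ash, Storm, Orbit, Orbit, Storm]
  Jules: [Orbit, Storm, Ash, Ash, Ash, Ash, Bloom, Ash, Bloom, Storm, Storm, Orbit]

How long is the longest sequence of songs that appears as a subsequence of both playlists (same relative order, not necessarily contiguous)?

6

Taking Storm [1,2]; then Ash [4,5]; then Ash [7,6]; then Ash [9,8]; then Storm [10,11]; then Orbit [12,12] gives a common subsequence of length 6. dp[13][12] = 6 confirms this is the maximum.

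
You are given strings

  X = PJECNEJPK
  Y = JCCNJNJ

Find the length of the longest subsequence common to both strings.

Let dp[i][j] be the LCS length of the first i characters of X and the first j characters of Y. dp[i][j] = dp[i-1][j-1]+1 when the i-th and j-th characters match, else max(dp[i-1][j], dp[i][j-1]).
    ·  J  C  C  N  J  N  J
 ·  0  0  0  0  0  0  0  0
 P  0  0  0  0  0  0  0  0
 J  0  1  1  1  1  1  1  1
 E  0  1  1  1  1  1  1  1
 C  0  1  2  2  2  2  2  2
 N  0  1  2  2  3  3  3  3
 E  0  1  2  2  3  3  3  3
 J  0  1  2  2  3  4  4  4
 P  0  1  2  2  3  4  4  4
 K  0  1  2  2  3  4  4  4
dp[9][7] = 4. One LCS (by backtracking along matches): JCNJ.

4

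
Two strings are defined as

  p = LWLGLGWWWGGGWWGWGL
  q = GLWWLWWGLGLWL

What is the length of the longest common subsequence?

Taking L (p #1, q #2) → W (p #2, q #4) → L (p #5, q #5) → W (p #8, q #6) → W (p #9, q #7) → G (p #10, q #8) → G (p #11, q #10) → W (p #16, q #12) → L (p #18, q #13) gives a common subsequence of length 9. dp[18][13] = 9 confirms this is the maximum.

9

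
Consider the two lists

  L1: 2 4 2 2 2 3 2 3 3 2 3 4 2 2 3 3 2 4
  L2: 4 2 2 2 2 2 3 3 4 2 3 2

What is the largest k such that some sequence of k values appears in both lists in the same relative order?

Pick 2 [1,2]; then 2 [3,3]; then 2 [4,4]; then 2 [5,5]; then 2 [7,6]; then 3 [9,7]; then 3 [11,8]; then 4 [12,9]; then 2 [14,10]; then 3 [16,11]; then 2 [17,12]; all 11 values appear in both, in order. The LCS DP gives dp[18][12] = 11, so this is optimal.

11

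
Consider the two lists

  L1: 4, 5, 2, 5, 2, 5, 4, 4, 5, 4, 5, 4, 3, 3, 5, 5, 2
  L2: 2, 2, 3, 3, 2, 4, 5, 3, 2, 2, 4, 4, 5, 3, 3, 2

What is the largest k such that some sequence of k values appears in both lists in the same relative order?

10

Pick 4 (L1 #1, L2 #6) → 5 (L1 #2, L2 #7) → 2 (L1 #3, L2 #9) → 2 (L1 #5, L2 #10) → 4 (L1 #8, L2 #11) → 4 (L1 #10, L2 #12) → 5 (L1 #11, L2 #13) → 3 (L1 #13, L2 #14) → 3 (L1 #14, L2 #15) → 2 (L1 #17, L2 #16); all 10 values appear in both, in order. dp[17][16] = 10 confirms this is the maximum.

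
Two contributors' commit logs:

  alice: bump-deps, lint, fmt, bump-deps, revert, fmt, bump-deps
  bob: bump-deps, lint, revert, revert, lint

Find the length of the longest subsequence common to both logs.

3

Pick bump-deps [1,1], then lint [2,2], then revert [5,4]; all 3 commits appear in both, in order. The LCS DP gives dp[7][5] = 3, so this is optimal.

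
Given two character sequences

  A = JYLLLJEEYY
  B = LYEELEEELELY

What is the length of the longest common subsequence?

Match Y [2,2], then L [3,5], then L [4,9], then L [5,11], then Y [10,12] — 5 characters in the same relative order in both, and the DP table's final entry dp[10][12] is also 5, so no common subsequence is longer.

5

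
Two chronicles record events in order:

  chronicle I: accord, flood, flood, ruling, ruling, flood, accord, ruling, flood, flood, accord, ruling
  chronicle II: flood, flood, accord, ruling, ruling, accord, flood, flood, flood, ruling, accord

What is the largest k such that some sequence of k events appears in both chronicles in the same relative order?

Taking flood [2,1]; then flood [3,2]; then ruling [4,4]; then ruling [5,5]; then flood [6,7]; then flood [9,8]; then flood [10,9]; then accord [11,11] gives a common subsequence of length 8. dp[12][11] = 8 confirms this is the maximum.

8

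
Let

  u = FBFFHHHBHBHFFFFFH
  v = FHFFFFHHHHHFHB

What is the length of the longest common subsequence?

10

Taking F at u[1]=v[4]; then F at u[3]=v[5]; then F at u[4]=v[6]; then H at u[5]=v[7]; then H at u[6]=v[8]; then H at u[7]=v[9]; then H at u[9]=v[10]; then H at u[11]=v[11]; then F at u[16]=v[12]; then H at u[17]=v[13] gives a common subsequence of length 10. Since dp[17][14] = 10, nothing longer is possible.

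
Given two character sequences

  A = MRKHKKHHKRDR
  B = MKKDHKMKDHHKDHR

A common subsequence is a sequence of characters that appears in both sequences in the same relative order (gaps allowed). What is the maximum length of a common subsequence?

10

One common subsequence of length 10: M [1,1], K [3,3], H [4,5], K [5,6], K [6,8], H [7,10], H [8,11], K [9,12], D [11,13], R [12,15], and the DP table's final entry dp[12][15] is also 10, so no common subsequence is longer.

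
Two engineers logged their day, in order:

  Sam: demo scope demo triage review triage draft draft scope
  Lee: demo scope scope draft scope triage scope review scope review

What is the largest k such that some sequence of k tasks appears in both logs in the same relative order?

5

Taking demo (Sam #1, Lee #1), then scope (Sam #2, Lee #5), then triage (Sam #4, Lee #6), then review (Sam #5, Lee #8), then scope (Sam #9, Lee #9) gives a common subsequence of length 5, and the DP table's final entry dp[9][10] is also 5, so no common subsequence is longer.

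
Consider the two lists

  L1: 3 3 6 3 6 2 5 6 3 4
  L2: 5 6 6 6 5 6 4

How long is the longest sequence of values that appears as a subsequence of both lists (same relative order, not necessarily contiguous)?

Let dp[i][j] be the LCS length of the first i values of L1 and the first j values of L2. dp[i][j] = dp[i-1][j-1]+1 when the i-th and j-th values match, else max(dp[i-1][j], dp[i][j-1]).
    ·  5  6  6  6  5  6  4
 ·  0  0  0  0  0  0  0  0
 3  0  0  0  0  0  0  0  0
 3  0  0  0  0  0  0  0  0
 6  0  0  1  1  1  1  1  1
 3  0  0  1  1  1  1  1  1
 6  0  0  1  2  2  2  2  2
 2  0  0  1  2  2  2  2  2
 5  0  1  1  2  2  3  3  3
 6  0  1  2  2  3  3  4  4
 3  0  1  2  2  3  3  4  4
 4  0  1  2  2  3  3  4  5
dp[10][7] = 5. One LCS (by backtracking along matches): 6, 6, 5, 6, 4.

5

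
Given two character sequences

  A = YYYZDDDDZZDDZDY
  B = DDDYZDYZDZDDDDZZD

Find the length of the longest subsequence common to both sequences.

10

Match Y [1,4]; then Y [2,7]; then Z [4,10]; then D [5,11]; then D [6,12]; then D [7,13]; then D [8,14]; then Z [10,15]; then Z [13,16]; then D [14,17] — 10 characters in the same relative order in both. dp[15][17] = 10 confirms this is the maximum.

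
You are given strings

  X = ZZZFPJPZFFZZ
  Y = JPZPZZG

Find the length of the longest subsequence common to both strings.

5

Taking J [6,1], then P [7,2], then Z [8,3], then Z [11,5], then Z [12,6] gives a common subsequence of length 5. dp[12][7] = 5 confirms this is the maximum.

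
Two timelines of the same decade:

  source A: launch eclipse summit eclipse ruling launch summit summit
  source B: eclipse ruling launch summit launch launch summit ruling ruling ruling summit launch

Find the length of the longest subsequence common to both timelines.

5

Match launch at source A[1]=source B[3]; then summit at source A[3]=source B[4]; then launch at source A[6]=source B[6]; then summit at source A[7]=source B[7]; then summit at source A[8]=source B[11] — 5 events in the same relative order in both. dp[8][12] = 5 confirms this is the maximum.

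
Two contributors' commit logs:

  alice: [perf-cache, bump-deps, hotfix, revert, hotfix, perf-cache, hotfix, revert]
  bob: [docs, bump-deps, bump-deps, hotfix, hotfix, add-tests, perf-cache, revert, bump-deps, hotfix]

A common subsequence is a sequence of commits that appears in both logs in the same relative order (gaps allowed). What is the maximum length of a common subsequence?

Match bump-deps at alice[2]=bob[3] → hotfix at alice[3]=bob[4] → hotfix at alice[5]=bob[5] → perf-cache at alice[6]=bob[7] → hotfix at alice[7]=bob[10] — 5 commits in the same relative order in both. The LCS DP gives dp[8][10] = 5, so this is optimal.

5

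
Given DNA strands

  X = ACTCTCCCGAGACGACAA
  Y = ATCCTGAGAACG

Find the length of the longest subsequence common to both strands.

10

One common subsequence of length 10: A [1,1]; then C [2,3]; then C [4,4]; then T [5,5]; then G [9,6]; then A [10,7]; then G [11,8]; then A [12,10]; then C [13,11]; then G [14,12]. The LCS DP gives dp[18][12] = 10, so this is optimal.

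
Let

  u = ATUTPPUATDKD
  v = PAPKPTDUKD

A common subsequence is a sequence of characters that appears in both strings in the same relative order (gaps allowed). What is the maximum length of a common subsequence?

Match A at u[1]=v[2]; then P at u[5]=v[3]; then P at u[6]=v[5]; then T at u[9]=v[6]; then D at u[10]=v[7]; then K at u[11]=v[9]; then D at u[12]=v[10] — 7 characters in the same relative order in both. dp[12][10] = 7 confirms this is the maximum.

7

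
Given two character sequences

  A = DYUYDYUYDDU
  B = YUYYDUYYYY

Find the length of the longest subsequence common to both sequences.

6

Match Y (A #2, B #1), U (A #3, B #2), Y (A #4, B #4), D (A #5, B #5), Y (A #6, B #9), Y (A #8, B #10) — 6 characters in the same relative order in both, and the DP table's final entry dp[11][10] is also 6, so no common subsequence is longer.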